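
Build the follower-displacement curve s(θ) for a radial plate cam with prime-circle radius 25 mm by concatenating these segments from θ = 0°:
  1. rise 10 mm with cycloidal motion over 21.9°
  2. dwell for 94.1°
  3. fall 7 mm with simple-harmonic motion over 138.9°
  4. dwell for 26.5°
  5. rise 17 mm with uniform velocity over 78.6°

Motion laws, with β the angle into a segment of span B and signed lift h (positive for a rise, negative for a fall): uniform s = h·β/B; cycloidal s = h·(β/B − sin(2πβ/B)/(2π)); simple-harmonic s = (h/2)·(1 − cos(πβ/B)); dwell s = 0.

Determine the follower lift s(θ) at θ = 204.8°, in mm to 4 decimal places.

seg 1 [0°–21.9°] cycloidal, h=10: full span → s += 10 → s = 10.0000
seg 2 [21.9°–116°] dwell: s stays 10.0000
seg 3 [116°–254.9°] simple-harmonic, h=-7: θ=204.8° here. β=88.8, B=138.9. -7/2·(1 − cos(π·0.6393)) = -4.9833 → s = 5.0167

5.0167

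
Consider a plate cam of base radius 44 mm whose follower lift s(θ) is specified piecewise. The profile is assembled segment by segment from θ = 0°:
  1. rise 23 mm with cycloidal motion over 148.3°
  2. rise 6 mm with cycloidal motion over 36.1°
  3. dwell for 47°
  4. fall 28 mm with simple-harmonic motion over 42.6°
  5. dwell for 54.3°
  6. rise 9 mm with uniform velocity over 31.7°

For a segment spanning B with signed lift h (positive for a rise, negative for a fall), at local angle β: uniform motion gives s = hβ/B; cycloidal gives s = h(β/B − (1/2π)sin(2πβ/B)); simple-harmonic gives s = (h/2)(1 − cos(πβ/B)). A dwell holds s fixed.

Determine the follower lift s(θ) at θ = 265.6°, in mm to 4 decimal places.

seg 1 [0°–148.3°] cycloidal, h=23: full span → s += 23 → s = 23.0000
seg 2 [148.3°–184.4°] cycloidal, h=6: full span → s += 6 → s = 29.0000
seg 3 [184.4°–231.4°] dwell: s stays 29.0000
seg 4 [231.4°–274°] simple-harmonic, h=-28: θ=265.6° here. β=34.2, B=42.6. -28/2·(1 − cos(π·0.8028)) = -25.3986 → s = 3.6014

3.6014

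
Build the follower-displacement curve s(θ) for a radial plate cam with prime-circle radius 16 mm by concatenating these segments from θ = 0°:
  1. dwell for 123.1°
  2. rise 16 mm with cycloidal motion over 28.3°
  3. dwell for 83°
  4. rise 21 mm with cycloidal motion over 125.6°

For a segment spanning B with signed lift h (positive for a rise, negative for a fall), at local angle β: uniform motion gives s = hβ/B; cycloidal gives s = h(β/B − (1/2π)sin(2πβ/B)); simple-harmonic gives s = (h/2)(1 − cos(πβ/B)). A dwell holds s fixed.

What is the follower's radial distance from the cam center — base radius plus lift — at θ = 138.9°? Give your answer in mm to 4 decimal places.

seg 1 [0°–123.1°] dwell: s stays 0.0000
seg 2 [123.1°–151.4°] cycloidal, h=16: θ=138.9° here. β=15.8, B=28.3. 16·(0.5583 − sin(2π·0.5583)/(2π)) = 9.8450 → s = 9.8450
radial distance = base radius + s = 16 + 9.8450 = 25.8450

25.8450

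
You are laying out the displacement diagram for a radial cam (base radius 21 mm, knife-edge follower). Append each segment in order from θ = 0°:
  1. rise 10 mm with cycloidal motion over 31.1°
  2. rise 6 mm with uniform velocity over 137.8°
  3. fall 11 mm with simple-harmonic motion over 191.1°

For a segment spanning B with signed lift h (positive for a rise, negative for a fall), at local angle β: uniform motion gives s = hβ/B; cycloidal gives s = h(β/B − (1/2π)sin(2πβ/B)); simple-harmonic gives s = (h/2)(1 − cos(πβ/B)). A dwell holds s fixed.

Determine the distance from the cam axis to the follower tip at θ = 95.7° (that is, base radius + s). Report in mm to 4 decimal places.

seg 1 [0°–31.1°] cycloidal, h=10: full span → s += 10 → s = 10.0000
seg 2 [31.1°–168.9°] uniform, h=6: θ=95.7° here. β=64.6, B=137.8. 6·64.6/137.8 = 2.8128 → s = 12.8128
radial distance = base radius + s = 21 + 12.8128 = 33.8128

33.8128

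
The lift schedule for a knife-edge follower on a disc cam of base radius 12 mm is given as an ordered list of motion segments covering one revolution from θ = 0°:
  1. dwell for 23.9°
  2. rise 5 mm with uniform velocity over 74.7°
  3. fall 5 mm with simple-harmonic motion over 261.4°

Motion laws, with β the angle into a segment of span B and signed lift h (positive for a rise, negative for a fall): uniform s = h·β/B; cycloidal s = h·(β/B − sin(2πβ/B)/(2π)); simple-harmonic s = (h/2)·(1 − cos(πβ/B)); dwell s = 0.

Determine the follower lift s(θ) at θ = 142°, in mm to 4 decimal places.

seg 1 [0°–23.9°] dwell: s stays 0.0000
seg 2 [23.9°–98.6°] uniform, h=5: full span → s += 5 → s = 5.0000
seg 3 [98.6°–360°] simple-harmonic, h=-5: θ=142° here. β=43.4, B=261.4. -5/2·(1 − cos(π·0.1660)) = -0.3324 → s = 4.6676

4.6676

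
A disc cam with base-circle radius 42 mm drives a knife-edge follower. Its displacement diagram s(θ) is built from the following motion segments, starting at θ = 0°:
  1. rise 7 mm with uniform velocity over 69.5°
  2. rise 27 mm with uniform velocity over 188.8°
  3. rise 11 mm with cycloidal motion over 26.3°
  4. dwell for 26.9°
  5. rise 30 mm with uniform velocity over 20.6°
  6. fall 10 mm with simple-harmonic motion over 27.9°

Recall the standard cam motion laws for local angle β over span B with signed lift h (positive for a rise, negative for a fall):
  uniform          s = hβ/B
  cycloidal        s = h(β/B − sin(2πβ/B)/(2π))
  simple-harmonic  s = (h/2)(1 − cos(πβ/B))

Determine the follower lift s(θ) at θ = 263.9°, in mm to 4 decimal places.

seg 1 [0°–69.5°] uniform, h=7: full span → s += 7 → s = 7.0000
seg 2 [69.5°–258.3°] uniform, h=27: full span → s += 27 → s = 34.0000
seg 3 [258.3°–284.6°] cycloidal, h=11: θ=263.9° here. β=5.6, B=26.3. 11·(0.2129 − sin(2π·0.2129)/(2π)) = 0.6388 → s = 34.6388

34.6388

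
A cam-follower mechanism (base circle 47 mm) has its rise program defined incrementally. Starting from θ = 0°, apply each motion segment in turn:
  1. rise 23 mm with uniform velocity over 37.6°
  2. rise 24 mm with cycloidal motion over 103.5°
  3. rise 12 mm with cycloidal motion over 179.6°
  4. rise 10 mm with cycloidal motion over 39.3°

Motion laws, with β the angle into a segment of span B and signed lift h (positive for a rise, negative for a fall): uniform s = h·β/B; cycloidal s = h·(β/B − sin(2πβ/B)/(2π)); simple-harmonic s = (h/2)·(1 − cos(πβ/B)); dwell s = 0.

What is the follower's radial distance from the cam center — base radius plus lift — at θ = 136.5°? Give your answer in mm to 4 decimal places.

seg 1 [0°–37.6°] uniform, h=23: full span → s += 23 → s = 23.0000
seg 2 [37.6°–141.1°] cycloidal, h=24: θ=136.5° here. β=98.9, B=103.5. 24·(0.9556 − sin(2π·0.9556)/(2π)) = 23.9862 → s = 46.9862
radial distance = base radius + s = 47 + 46.9862 = 93.9862

93.9862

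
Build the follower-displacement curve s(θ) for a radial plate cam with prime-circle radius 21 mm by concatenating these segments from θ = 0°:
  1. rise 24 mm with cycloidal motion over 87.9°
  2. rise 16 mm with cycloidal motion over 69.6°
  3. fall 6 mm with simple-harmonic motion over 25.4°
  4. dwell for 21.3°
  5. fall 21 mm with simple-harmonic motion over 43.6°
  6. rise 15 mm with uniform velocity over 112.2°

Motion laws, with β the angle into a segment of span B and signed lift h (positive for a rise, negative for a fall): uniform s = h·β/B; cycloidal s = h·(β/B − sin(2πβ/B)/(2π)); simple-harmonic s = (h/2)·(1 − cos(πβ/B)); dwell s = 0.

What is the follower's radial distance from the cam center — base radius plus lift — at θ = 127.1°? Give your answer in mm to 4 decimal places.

seg 1 [0°–87.9°] cycloidal, h=24: full span → s += 24 → s = 24.0000
seg 2 [87.9°–157.5°] cycloidal, h=16: θ=127.1° here. β=39.2, B=69.6. 16·(0.5632 − sin(2π·0.5632)/(2π)) = 9.9966 → s = 33.9966
radial distance = base radius + s = 21 + 33.9966 = 54.9966

54.9966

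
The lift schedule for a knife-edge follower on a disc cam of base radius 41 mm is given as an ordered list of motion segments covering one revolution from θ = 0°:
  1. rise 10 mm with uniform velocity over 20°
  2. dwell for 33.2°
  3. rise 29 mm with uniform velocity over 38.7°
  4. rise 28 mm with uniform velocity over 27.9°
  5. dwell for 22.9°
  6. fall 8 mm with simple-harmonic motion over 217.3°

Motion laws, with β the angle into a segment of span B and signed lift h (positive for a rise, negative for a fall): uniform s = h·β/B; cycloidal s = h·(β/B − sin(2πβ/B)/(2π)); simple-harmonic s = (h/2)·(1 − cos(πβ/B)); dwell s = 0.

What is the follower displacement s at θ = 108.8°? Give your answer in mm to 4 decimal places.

seg 1 [0°–20°] uniform, h=10: full span → s += 10 → s = 10.0000
seg 2 [20°–53.2°] dwell: s stays 10.0000
seg 3 [53.2°–91.9°] uniform, h=29: full span → s += 29 → s = 39.0000
seg 4 [91.9°–119.8°] uniform, h=28: θ=108.8° here. β=16.9, B=27.9. 28·16.9/27.9 = 16.9606 → s = 55.9606

55.9606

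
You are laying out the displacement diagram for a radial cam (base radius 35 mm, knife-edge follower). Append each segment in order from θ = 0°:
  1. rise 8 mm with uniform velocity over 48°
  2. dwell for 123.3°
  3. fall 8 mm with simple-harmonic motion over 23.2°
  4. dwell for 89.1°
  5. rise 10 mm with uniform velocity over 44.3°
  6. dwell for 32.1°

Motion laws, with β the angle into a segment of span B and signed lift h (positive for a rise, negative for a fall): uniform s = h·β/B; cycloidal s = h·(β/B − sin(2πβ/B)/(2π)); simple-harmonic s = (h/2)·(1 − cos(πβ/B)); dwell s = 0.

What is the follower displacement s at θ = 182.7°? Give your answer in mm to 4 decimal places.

seg 1 [0°–48°] uniform, h=8: full span → s += 8 → s = 8.0000
seg 2 [48°–171.3°] dwell: s stays 8.0000
seg 3 [171.3°–194.5°] simple-harmonic, h=-8: θ=182.7° here. β=11.4, B=23.2. -8/2·(1 − cos(π·0.4914)) = -3.8917 → s = 4.1083

4.1083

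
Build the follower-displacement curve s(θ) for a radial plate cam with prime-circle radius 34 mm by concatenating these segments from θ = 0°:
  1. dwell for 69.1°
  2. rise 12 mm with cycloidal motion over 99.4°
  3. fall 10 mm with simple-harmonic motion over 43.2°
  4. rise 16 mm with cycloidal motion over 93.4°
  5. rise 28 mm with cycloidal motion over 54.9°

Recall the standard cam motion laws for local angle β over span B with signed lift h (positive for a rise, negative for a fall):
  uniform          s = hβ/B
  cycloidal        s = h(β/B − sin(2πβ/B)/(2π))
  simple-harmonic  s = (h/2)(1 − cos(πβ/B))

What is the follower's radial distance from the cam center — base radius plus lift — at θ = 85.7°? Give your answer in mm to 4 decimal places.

seg 1 [0°–69.1°] dwell: s stays 0.0000
seg 2 [69.1°–168.5°] cycloidal, h=12: θ=85.7° here. β=16.6, B=99.4. 12·(0.1670 − sin(2π·0.1670)/(2π)) = 0.3480 → s = 0.3480
radial distance = base radius + s = 34 + 0.3480 = 34.3480

34.3480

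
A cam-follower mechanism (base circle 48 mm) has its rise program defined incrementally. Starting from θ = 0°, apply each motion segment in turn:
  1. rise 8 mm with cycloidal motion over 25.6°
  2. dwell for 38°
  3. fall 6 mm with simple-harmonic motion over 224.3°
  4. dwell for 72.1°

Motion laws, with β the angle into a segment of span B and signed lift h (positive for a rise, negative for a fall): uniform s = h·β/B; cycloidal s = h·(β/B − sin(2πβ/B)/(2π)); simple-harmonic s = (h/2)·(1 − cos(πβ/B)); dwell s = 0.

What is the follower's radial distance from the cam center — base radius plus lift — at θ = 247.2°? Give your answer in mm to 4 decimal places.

seg 1 [0°–25.6°] cycloidal, h=8: full span → s += 8 → s = 8.0000
seg 2 [25.6°–63.6°] dwell: s stays 8.0000
seg 3 [63.6°–287.9°] simple-harmonic, h=-6: θ=247.2° here. β=183.6, B=224.3. -6/2·(1 − cos(π·0.8185)) = -5.5256 → s = 2.4744
radial distance = base radius + s = 48 + 2.4744 = 50.4744

50.4744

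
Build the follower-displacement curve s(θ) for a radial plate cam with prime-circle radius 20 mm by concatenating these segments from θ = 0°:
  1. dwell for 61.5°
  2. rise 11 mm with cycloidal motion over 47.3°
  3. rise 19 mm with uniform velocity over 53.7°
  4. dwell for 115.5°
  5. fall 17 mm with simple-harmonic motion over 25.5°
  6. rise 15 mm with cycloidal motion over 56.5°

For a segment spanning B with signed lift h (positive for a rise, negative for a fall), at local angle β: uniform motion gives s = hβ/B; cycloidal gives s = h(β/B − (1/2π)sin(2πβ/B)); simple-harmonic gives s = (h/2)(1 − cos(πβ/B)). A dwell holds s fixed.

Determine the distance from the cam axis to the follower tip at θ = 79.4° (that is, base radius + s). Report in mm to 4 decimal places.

seg 1 [0°–61.5°] dwell: s stays 0.0000
seg 2 [61.5°–108.8°] cycloidal, h=11: θ=79.4° here. β=17.9, B=47.3. 11·(0.3784 − sin(2π·0.3784)/(2π)) = 2.9519 → s = 2.9519
radial distance = base radius + s = 20 + 2.9519 = 22.9519

22.9519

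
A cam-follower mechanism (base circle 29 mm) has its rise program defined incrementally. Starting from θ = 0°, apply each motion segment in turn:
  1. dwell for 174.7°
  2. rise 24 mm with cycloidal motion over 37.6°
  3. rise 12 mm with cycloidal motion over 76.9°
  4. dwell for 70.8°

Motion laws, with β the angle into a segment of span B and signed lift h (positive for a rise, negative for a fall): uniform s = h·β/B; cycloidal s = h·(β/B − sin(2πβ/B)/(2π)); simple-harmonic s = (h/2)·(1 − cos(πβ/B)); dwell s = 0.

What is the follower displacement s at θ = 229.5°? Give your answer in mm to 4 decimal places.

seg 1 [0°–174.7°] dwell: s stays 0.0000
seg 2 [174.7°–212.3°] cycloidal, h=24: full span → s += 24 → s = 24.0000
seg 3 [212.3°–289.2°] cycloidal, h=12: θ=229.5° here. β=17.2, B=76.9. 12·(0.2237 − sin(2π·0.2237)/(2π)) = 0.8002 → s = 24.8002

24.8002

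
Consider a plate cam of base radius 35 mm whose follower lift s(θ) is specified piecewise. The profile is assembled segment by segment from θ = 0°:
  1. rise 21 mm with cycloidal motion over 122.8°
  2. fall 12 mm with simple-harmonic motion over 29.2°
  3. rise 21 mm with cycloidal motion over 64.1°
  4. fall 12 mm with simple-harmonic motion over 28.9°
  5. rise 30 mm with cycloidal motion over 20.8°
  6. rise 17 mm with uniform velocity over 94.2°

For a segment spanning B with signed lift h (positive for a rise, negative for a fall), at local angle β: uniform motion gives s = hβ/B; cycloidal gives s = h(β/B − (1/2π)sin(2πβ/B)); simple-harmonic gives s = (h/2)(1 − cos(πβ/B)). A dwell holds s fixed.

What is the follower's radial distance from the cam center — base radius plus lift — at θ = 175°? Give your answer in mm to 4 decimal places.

seg 1 [0°–122.8°] cycloidal, h=21: full span → s += 21 → s = 21.0000
seg 2 [122.8°–152°] simple-harmonic, h=-12: full span → s += -12 → s = 9.0000
seg 3 [152°–216.1°] cycloidal, h=21: θ=175° here. β=23, B=64.1. 21·(0.3588 − sin(2π·0.3588)/(2π)) = 4.9441 → s = 13.9441
radial distance = base radius + s = 35 + 13.9441 = 48.9441

48.9441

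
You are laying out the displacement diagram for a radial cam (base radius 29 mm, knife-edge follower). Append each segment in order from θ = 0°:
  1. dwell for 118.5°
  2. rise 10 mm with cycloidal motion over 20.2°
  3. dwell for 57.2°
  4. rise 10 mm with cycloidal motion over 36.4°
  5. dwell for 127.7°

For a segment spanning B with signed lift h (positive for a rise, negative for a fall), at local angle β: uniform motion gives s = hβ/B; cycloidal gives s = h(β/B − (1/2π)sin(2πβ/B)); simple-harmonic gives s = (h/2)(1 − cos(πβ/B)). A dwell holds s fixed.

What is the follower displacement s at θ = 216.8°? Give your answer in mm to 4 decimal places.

seg 1 [0°–118.5°] dwell: s stays 0.0000
seg 2 [118.5°–138.7°] cycloidal, h=10: full span → s += 10 → s = 10.0000
seg 3 [138.7°–195.9°] dwell: s stays 10.0000
seg 4 [195.9°–232.3°] cycloidal, h=10: θ=216.8° here. β=20.9, B=36.4. 10·(0.5742 − sin(2π·0.5742)/(2π)) = 6.4570 → s = 16.4570

16.4570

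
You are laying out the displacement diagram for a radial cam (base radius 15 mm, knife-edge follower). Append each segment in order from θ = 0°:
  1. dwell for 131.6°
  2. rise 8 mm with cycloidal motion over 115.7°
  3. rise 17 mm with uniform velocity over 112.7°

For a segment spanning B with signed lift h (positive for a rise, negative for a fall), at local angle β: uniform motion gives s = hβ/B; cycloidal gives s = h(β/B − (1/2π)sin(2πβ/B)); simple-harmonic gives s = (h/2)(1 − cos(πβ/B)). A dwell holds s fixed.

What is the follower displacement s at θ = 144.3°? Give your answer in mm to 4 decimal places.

seg 1 [0°–131.6°] dwell: s stays 0.0000
seg 2 [131.6°–247.3°] cycloidal, h=8: θ=144.3° here. β=12.7, B=115.7. 8·(0.1098 − sin(2π·0.1098)/(2π)) = 0.0680 → s = 0.0680

0.0680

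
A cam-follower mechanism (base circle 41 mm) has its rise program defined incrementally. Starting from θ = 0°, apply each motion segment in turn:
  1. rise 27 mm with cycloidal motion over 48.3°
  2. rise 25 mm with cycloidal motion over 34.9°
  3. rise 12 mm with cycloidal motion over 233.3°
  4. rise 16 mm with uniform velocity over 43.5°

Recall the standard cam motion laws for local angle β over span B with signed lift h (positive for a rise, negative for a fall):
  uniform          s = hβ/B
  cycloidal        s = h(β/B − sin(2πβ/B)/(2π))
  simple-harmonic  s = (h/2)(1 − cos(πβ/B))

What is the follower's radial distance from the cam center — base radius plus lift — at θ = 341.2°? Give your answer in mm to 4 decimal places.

seg 1 [0°–48.3°] cycloidal, h=27: full span → s += 27 → s = 27.0000
seg 2 [48.3°–83.2°] cycloidal, h=25: full span → s += 25 → s = 52.0000
seg 3 [83.2°–316.5°] cycloidal, h=12: full span → s += 12 → s = 64.0000
seg 4 [316.5°–360°] uniform, h=16: θ=341.2° here. β=24.7, B=43.5. 16·24.7/43.5 = 9.0851 → s = 73.0851
radial distance = base radius + s = 41 + 73.0851 = 114.0851

114.0851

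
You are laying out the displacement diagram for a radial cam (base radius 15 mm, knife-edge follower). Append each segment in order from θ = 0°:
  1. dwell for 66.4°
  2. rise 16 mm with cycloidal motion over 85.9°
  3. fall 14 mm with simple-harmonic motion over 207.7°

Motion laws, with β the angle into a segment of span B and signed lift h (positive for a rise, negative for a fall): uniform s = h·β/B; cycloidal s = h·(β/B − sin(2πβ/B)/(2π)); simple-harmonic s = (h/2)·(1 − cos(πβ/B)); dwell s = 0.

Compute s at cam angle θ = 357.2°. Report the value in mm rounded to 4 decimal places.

seg 1 [0°–66.4°] dwell: s stays 0.0000
seg 2 [66.4°–152.3°] cycloidal, h=16: full span → s += 16 → s = 16.0000
seg 3 [152.3°–360°] simple-harmonic, h=-14: θ=357.2° here. β=204.9, B=207.7. -14/2·(1 − cos(π·0.9865)) = -13.9937 → s = 2.0063

2.0063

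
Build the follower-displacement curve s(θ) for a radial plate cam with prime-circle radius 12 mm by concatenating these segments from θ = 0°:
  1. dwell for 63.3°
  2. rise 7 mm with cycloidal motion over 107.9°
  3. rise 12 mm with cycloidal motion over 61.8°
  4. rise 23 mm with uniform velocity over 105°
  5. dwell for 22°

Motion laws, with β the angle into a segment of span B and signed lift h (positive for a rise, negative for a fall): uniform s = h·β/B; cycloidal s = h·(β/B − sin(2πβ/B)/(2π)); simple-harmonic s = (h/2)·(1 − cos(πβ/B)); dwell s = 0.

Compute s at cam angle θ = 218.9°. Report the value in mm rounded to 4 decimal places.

seg 1 [0°–63.3°] dwell: s stays 0.0000
seg 2 [63.3°–171.2°] cycloidal, h=7: full span → s += 7 → s = 7.0000
seg 3 [171.2°–233°] cycloidal, h=12: θ=218.9° here. β=47.7, B=61.8. 12·(0.7718 − sin(2π·0.7718)/(2π)) = 11.1540 → s = 18.1540

18.1540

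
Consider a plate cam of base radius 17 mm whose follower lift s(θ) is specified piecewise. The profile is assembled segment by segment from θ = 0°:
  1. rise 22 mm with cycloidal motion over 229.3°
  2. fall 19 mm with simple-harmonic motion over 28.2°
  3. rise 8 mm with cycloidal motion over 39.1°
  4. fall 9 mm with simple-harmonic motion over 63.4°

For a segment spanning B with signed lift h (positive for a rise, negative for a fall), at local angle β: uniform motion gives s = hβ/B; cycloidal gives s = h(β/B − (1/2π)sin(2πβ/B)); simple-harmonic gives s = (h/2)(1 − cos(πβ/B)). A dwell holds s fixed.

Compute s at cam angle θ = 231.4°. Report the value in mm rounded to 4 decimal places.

seg 1 [0°–229.3°] cycloidal, h=22: full span → s += 22 → s = 22.0000
seg 2 [229.3°–257.5°] simple-harmonic, h=-19: θ=231.4° here. β=2.1, B=28.2. -19/2·(1 − cos(π·0.0745)) = -0.2588 → s = 21.7412

21.7412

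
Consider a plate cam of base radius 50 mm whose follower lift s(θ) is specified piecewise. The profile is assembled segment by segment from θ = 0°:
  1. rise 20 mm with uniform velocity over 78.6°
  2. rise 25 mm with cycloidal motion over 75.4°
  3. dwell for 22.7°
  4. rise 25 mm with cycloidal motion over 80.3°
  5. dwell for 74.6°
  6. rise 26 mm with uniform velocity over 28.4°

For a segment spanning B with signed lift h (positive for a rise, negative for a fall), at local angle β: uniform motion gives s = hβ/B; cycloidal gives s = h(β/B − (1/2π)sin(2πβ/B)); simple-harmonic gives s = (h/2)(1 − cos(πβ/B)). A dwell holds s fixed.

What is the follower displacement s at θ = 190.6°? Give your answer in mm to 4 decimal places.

seg 1 [0°–78.6°] uniform, h=20: full span → s += 20 → s = 20.0000
seg 2 [78.6°–154°] cycloidal, h=25: full span → s += 25 → s = 45.0000
seg 3 [154°–176.7°] dwell: s stays 45.0000
seg 4 [176.7°–257°] cycloidal, h=25: θ=190.6° here. β=13.9, B=80.3. 25·(0.1731 − sin(2π·0.1731)/(2π)) = 0.8041 → s = 45.8041

45.8041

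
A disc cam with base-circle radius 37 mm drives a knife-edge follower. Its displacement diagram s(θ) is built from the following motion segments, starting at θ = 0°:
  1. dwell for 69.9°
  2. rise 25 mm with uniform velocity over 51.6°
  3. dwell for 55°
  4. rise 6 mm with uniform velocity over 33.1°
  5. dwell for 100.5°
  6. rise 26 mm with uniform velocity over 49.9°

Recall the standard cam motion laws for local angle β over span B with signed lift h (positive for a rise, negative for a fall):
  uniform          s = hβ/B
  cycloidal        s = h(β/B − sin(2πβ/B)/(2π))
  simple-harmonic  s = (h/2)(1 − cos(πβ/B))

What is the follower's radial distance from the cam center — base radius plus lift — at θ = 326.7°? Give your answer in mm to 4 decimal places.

seg 1 [0°–69.9°] dwell: s stays 0.0000
seg 2 [69.9°–121.5°] uniform, h=25: full span → s += 25 → s = 25.0000
seg 3 [121.5°–176.5°] dwell: s stays 25.0000
seg 4 [176.5°–209.6°] uniform, h=6: full span → s += 6 → s = 31.0000
seg 5 [209.6°–310.1°] dwell: s stays 31.0000
seg 6 [310.1°–360°] uniform, h=26: θ=326.7° here. β=16.6, B=49.9. 26·16.6/49.9 = 8.6493 → s = 39.6493
radial distance = base radius + s = 37 + 39.6493 = 76.6493

76.6493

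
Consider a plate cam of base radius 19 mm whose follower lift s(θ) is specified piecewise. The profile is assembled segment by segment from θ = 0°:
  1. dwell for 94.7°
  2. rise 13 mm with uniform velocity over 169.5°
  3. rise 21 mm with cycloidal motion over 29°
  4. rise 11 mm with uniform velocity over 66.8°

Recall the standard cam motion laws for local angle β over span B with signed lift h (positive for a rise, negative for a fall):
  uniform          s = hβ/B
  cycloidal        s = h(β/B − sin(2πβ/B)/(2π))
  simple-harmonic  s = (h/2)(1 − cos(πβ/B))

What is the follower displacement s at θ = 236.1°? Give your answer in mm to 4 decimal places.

seg 1 [0°–94.7°] dwell: s stays 0.0000
seg 2 [94.7°–264.2°] uniform, h=13: θ=236.1° here. β=141.4, B=169.5. 13·141.4/169.5 = 10.8448 → s = 10.8448

10.8448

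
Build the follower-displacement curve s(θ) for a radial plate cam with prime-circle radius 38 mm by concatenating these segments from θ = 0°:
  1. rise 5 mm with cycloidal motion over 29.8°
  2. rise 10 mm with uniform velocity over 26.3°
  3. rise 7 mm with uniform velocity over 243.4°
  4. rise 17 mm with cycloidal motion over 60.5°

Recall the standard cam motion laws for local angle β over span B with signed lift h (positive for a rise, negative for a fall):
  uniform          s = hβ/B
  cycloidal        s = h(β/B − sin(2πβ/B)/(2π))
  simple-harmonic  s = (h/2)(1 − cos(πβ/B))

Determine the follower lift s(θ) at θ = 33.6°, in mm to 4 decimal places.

seg 1 [0°–29.8°] cycloidal, h=5: full span → s += 5 → s = 5.0000
seg 2 [29.8°–56.1°] uniform, h=10: θ=33.6° here. β=3.8, B=26.3. 10·3.8/26.3 = 1.4449 → s = 6.4449

6.4449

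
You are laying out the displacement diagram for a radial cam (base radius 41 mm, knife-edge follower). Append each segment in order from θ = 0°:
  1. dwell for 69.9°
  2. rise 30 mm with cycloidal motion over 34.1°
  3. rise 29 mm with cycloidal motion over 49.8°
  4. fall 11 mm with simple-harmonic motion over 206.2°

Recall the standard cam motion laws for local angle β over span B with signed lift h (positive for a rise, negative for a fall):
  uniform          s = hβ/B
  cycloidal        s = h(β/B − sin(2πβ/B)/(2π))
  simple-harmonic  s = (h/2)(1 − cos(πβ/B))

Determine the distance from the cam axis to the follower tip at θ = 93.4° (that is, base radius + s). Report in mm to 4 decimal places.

seg 1 [0°–69.9°] dwell: s stays 0.0000
seg 2 [69.9°–104°] cycloidal, h=30: θ=93.4° here. β=23.5, B=34.1. 30·(0.6891 − sin(2π·0.6891)/(2π)) = 25.1044 → s = 25.1044
radial distance = base radius + s = 41 + 25.1044 = 66.1044

66.1044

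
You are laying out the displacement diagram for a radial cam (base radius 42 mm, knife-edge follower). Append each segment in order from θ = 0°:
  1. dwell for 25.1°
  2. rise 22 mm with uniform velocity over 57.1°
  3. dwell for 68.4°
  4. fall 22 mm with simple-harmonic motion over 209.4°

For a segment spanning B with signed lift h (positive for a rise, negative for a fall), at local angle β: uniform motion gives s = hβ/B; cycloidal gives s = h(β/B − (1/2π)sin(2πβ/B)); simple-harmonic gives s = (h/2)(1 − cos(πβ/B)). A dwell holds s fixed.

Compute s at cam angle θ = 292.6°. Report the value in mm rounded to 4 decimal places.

seg 1 [0°–25.1°] dwell: s stays 0.0000
seg 2 [25.1°–82.2°] uniform, h=22: full span → s += 22 → s = 22.0000
seg 3 [82.2°–150.6°] dwell: s stays 22.0000
seg 4 [150.6°–360°] simple-harmonic, h=-22: θ=292.6° here. β=142, B=209.4. -22/2·(1 − cos(π·0.6781)) = -16.8394 → s = 5.1606

5.1606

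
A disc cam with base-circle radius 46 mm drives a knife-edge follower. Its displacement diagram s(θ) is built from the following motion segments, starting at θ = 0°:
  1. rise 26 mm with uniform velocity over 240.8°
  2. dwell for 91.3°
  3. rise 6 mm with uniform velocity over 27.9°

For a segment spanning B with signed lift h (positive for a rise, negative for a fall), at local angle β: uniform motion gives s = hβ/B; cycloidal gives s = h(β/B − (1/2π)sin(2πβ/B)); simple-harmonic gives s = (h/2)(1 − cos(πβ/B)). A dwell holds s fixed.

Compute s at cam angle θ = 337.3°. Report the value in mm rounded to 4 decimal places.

seg 1 [0°–240.8°] uniform, h=26: full span → s += 26 → s = 26.0000
seg 2 [240.8°–332.1°] dwell: s stays 26.0000
seg 3 [332.1°–360°] uniform, h=6: θ=337.3° here. β=5.2, B=27.9. 6·5.2/27.9 = 1.1183 → s = 27.1183

27.1183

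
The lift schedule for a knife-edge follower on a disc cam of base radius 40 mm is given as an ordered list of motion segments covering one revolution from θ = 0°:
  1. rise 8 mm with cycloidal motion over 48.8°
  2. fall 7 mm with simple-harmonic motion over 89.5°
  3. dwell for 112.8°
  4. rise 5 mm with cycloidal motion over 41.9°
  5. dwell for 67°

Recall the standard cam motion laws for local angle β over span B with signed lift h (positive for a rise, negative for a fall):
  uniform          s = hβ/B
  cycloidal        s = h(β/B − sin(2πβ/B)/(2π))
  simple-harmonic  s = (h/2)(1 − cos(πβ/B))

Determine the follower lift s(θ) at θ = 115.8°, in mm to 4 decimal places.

seg 1 [0°–48.8°] cycloidal, h=8: full span → s += 8 → s = 8.0000
seg 2 [48.8°–138.3°] simple-harmonic, h=-7: θ=115.8° here. β=67, B=89.5. -7/2·(1 − cos(π·0.7486)) = -5.9640 → s = 2.0360

2.0360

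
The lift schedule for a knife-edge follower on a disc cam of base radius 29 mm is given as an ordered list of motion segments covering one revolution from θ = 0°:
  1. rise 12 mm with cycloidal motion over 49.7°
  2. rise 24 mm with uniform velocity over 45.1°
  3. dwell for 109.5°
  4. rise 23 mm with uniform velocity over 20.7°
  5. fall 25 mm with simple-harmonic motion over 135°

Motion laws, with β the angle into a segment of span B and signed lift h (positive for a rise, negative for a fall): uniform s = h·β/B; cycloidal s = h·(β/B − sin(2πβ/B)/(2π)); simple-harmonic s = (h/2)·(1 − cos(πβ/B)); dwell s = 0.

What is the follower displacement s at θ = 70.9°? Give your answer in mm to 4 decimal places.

seg 1 [0°–49.7°] cycloidal, h=12: full span → s += 12 → s = 12.0000
seg 2 [49.7°–94.8°] uniform, h=24: θ=70.9° here. β=21.2, B=45.1. 24·21.2/45.1 = 11.2816 → s = 23.2816

23.2816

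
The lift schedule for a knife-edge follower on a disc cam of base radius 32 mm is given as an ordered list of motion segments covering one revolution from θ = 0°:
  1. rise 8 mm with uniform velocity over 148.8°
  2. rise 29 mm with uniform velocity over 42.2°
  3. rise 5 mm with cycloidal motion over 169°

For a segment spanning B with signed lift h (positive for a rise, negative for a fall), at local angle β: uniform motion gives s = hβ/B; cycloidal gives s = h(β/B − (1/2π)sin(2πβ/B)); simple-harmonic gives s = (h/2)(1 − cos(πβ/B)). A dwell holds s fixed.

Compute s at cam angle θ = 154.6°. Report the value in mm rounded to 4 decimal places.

seg 1 [0°–148.8°] uniform, h=8: full span → s += 8 → s = 8.0000
seg 2 [148.8°–191°] uniform, h=29: θ=154.6° here. β=5.8, B=42.2. 29·5.8/42.2 = 3.9858 → s = 11.9858

11.9858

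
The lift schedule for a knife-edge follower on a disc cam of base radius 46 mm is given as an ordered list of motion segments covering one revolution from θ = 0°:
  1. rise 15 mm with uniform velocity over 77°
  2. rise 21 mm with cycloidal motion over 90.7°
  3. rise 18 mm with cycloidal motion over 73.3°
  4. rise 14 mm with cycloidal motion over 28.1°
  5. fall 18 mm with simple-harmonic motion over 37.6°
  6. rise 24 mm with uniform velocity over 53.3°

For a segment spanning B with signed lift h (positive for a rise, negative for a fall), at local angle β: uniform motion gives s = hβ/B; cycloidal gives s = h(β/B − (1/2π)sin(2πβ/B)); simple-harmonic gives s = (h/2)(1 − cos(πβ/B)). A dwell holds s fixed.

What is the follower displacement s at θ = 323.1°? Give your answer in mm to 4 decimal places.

seg 1 [0°–77°] uniform, h=15: full span → s += 15 → s = 15.0000
seg 2 [77°–167.7°] cycloidal, h=21: full span → s += 21 → s = 36.0000
seg 3 [167.7°–241°] cycloidal, h=18: full span → s += 18 → s = 54.0000
seg 4 [241°–269.1°] cycloidal, h=14: full span → s += 14 → s = 68.0000
seg 5 [269.1°–306.7°] simple-harmonic, h=-18: full span → s += -18 → s = 50.0000
seg 6 [306.7°–360°] uniform, h=24: θ=323.1° here. β=16.4, B=53.3. 24·16.4/53.3 = 7.3846 → s = 57.3846

57.3846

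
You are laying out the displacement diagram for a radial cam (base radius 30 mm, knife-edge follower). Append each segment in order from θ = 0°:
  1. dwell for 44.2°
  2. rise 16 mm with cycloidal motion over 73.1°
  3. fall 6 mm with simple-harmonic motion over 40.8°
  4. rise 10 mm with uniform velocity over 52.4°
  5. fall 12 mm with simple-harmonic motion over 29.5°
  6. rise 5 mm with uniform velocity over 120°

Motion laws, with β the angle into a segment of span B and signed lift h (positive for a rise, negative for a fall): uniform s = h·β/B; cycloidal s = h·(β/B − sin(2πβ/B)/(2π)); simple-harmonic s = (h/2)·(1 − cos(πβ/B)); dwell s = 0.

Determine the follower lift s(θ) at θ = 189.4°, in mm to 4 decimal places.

seg 1 [0°–44.2°] dwell: s stays 0.0000
seg 2 [44.2°–117.3°] cycloidal, h=16: full span → s += 16 → s = 16.0000
seg 3 [117.3°–158.1°] simple-harmonic, h=-6: full span → s += -6 → s = 10.0000
seg 4 [158.1°–210.5°] uniform, h=10: θ=189.4° here. β=31.3, B=52.4. 10·31.3/52.4 = 5.9733 → s = 15.9733

15.9733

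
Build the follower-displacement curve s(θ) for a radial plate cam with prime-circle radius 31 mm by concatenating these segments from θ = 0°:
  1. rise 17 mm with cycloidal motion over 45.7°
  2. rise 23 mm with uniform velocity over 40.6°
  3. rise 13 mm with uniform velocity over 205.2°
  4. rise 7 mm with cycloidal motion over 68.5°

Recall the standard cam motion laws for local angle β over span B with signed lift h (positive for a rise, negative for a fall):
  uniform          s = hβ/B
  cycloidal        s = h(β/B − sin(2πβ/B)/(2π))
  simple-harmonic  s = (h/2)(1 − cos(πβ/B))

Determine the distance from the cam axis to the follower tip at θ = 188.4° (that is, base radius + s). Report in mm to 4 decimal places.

seg 1 [0°–45.7°] cycloidal, h=17: full span → s += 17 → s = 17.0000
seg 2 [45.7°–86.3°] uniform, h=23: full span → s += 23 → s = 40.0000
seg 3 [86.3°–291.5°] uniform, h=13: θ=188.4° here. β=102.1, B=205.2. 13·102.1/205.2 = 6.4683 → s = 46.4683
radial distance = base radius + s = 31 + 46.4683 = 77.4683

77.4683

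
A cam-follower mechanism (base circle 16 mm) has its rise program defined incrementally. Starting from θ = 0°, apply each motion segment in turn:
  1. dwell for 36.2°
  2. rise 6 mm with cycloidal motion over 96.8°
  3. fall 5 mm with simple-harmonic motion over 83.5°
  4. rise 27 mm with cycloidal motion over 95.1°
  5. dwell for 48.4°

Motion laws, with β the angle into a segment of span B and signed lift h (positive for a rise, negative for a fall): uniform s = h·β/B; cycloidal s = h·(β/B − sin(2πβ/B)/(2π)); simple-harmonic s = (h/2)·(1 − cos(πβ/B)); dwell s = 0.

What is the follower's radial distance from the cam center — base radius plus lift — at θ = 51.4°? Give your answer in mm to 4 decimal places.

seg 1 [0°–36.2°] dwell: s stays 0.0000
seg 2 [36.2°–133°] cycloidal, h=6: θ=51.4° here. β=15.2, B=96.8. 6·(0.1570 − sin(2π·0.1570)/(2π)) = 0.1456 → s = 0.1456
radial distance = base radius + s = 16 + 0.1456 = 16.1456

16.1456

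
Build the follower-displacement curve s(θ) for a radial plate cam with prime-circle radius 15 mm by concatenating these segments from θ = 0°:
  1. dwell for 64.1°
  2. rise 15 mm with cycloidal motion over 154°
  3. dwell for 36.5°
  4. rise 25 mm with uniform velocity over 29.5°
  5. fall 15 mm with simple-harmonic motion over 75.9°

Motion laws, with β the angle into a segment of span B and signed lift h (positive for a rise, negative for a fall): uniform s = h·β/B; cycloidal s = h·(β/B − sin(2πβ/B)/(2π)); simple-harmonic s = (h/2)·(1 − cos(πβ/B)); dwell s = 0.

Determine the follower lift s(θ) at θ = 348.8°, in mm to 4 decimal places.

seg 1 [0°–64.1°] dwell: s stays 0.0000
seg 2 [64.1°–218.1°] cycloidal, h=15: full span → s += 15 → s = 15.0000
seg 3 [218.1°–254.6°] dwell: s stays 15.0000
seg 4 [254.6°–284.1°] uniform, h=25: full span → s += 25 → s = 40.0000
seg 5 [284.1°–360°] simple-harmonic, h=-15: θ=348.8° here. β=64.7, B=75.9. -15/2·(1 − cos(π·0.8524)) = -14.2084 → s = 25.7916

25.7916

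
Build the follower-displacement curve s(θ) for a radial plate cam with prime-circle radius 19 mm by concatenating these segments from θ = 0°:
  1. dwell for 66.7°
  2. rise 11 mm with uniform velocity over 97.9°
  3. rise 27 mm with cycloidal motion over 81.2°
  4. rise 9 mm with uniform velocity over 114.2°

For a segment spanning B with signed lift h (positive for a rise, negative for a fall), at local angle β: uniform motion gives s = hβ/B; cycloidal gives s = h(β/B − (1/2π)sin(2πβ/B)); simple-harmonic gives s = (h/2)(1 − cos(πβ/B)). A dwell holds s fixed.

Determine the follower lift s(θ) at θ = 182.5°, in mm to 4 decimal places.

seg 1 [0°–66.7°] dwell: s stays 0.0000
seg 2 [66.7°–164.6°] uniform, h=11: full span → s += 11 → s = 11.0000
seg 3 [164.6°–245.8°] cycloidal, h=27: θ=182.5° here. β=17.9, B=81.2. 27·(0.2204 − sin(2π·0.2204)/(2π)) = 1.7287 → s = 12.7287

12.7287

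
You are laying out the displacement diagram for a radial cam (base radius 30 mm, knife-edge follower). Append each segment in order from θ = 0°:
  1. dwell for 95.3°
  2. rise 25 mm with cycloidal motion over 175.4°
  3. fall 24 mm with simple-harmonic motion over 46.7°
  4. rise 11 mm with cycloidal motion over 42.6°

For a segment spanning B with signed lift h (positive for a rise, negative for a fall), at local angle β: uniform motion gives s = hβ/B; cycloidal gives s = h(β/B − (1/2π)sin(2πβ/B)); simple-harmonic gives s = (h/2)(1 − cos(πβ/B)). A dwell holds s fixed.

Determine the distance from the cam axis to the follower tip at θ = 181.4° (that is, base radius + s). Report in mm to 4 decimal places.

seg 1 [0°–95.3°] dwell: s stays 0.0000
seg 2 [95.3°–270.7°] cycloidal, h=25: θ=181.4° here. β=86.1, B=175.4. 25·(0.4909 − sin(2π·0.4909)/(2π)) = 12.0440 → s = 12.0440
radial distance = base radius + s = 30 + 12.0440 = 42.0440

42.0440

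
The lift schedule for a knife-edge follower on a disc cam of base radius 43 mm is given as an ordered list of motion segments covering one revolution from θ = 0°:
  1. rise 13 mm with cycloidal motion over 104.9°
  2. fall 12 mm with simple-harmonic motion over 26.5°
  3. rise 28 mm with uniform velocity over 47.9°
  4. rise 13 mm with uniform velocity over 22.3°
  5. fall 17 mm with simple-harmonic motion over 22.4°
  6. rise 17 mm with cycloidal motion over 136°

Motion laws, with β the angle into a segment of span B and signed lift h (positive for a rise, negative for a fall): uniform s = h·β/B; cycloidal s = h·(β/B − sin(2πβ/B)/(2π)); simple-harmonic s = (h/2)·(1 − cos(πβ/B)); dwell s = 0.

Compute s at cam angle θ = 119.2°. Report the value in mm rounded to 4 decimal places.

seg 1 [0°–104.9°] cycloidal, h=13: full span → s += 13 → s = 13.0000
seg 2 [104.9°–131.4°] simple-harmonic, h=-12: θ=119.2° here. β=14.3, B=26.5. -12/2·(1 − cos(π·0.5396)) = -6.7449 → s = 6.2551

6.2551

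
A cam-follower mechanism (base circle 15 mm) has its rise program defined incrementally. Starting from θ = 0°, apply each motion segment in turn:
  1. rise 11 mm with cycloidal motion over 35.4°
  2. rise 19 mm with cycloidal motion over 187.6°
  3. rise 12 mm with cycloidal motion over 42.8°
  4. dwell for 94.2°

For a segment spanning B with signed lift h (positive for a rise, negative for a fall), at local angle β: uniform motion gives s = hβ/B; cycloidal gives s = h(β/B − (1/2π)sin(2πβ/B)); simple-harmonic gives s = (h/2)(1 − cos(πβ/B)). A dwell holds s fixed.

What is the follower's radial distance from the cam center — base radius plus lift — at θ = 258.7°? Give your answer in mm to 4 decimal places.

seg 1 [0°–35.4°] cycloidal, h=11: full span → s += 11 → s = 11.0000
seg 2 [35.4°–223°] cycloidal, h=19: full span → s += 19 → s = 30.0000
seg 3 [223°–265.8°] cycloidal, h=12: θ=258.7° here. β=35.7, B=42.8. 12·(0.8341 − sin(2π·0.8341)/(2π)) = 11.6586 → s = 41.6586
radial distance = base radius + s = 15 + 41.6586 = 56.6586

56.6586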